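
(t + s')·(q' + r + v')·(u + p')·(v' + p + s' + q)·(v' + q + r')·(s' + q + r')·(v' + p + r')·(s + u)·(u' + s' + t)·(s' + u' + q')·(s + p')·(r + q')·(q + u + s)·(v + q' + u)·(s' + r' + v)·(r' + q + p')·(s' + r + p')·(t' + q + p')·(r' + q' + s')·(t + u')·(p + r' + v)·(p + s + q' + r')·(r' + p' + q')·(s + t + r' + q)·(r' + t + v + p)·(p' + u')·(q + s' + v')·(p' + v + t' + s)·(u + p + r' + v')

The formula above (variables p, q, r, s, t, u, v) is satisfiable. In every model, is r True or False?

False

Suppose r = 1.
Case t = 1:
Case u = 1:
The clause (p') is unit, so p = 0.
The clause (v') is unit, so v = 0.
But (v) is also a unit clause — contradiction.
Backtrack on u: now try u = 0.
The clause (p') is unit, so p = 0.
The clause (v') is unit, so v = 0.
But (v) is also a unit clause — contradiction.
Both values of u lead to a conflict.
Backtrack on t: now try t = 0.
The clause (s') is unit, so s = 0.
The clause (u) is unit, so u = 1.
But (u') is also a unit clause — contradiction.
Both values of t lead to a conflict.
So every satisfying assignment has r = False.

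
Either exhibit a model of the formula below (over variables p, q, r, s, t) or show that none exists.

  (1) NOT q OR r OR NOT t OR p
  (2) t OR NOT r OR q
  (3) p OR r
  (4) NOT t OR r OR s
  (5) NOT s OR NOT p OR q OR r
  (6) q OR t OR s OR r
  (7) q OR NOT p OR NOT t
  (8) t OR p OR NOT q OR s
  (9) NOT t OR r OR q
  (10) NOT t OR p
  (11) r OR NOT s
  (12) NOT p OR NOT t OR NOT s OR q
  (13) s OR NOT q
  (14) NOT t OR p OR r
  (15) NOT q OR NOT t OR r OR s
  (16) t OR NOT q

p ↦ true, q ↦ true, r ↦ true, s ↦ true, t ↦ true

Branch on p: set p = true.
Branch on q: set q = true.
(s) alone gives s = true.
(r) alone gives r = true.
(t) alone gives t = true.
All clauses are satisfied.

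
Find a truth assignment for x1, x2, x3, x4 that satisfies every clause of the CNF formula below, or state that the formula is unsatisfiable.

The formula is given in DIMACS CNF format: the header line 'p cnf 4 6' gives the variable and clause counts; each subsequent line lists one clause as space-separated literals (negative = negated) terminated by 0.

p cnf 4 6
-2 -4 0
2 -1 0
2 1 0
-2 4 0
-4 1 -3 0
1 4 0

Branch on x2: set x2 = False.
From the singleton clause (¬x1), x1 = False.
That conflicts with the unit clause (x1).
Backtrack on x2: now try x2 = True.
From the singleton clause (¬x4), x4 = False.
That conflicts with the unit clause (x4).
Both values of x2 lead to a conflict.

UNSATISFIABLE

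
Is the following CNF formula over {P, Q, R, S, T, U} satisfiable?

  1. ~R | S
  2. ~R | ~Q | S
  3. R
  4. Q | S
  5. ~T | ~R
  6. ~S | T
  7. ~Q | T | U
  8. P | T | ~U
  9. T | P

No, unsatisfiable

(R) alone gives R = 1.
(S) alone gives S = 1.
(~T) alone gives T = 0.
That conflicts with the unit clause (T).
No assignment satisfies every clause.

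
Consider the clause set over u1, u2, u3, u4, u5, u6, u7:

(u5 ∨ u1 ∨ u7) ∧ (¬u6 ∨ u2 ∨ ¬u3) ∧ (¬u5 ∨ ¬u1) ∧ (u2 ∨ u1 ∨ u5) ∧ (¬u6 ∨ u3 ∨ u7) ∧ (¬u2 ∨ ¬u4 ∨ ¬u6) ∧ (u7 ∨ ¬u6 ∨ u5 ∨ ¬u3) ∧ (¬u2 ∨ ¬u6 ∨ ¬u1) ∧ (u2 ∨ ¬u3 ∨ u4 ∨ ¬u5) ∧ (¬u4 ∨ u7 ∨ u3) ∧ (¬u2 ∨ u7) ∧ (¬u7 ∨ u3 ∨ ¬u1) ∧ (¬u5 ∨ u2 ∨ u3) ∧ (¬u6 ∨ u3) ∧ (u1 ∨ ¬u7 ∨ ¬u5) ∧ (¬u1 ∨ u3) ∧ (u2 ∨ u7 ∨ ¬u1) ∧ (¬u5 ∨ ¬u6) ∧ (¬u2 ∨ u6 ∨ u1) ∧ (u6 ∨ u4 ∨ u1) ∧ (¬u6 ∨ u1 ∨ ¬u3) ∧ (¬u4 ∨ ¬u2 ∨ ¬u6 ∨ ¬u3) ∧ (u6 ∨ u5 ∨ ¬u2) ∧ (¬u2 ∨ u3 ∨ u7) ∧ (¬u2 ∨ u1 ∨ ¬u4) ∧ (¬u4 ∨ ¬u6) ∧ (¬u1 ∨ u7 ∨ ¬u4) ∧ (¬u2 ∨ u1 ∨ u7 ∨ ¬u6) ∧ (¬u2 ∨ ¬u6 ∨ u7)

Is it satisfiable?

Try u5 = False.
Try u1 = True.
The clause (u3) is unit, so u3 = True.
Try u6 = False.
The clause (¬u2) is unit, so u2 = False.
The clause (u7) is unit, so u7 = True.
Every clause is now satisfied; u4 is unconstrained.
A satisfying assignment: u1 ↦ True; u2 ↦ False; u3 ↦ True; u4 ↦ True; u5 ↦ False; u6 ↦ False; u7 ↦ True.

Yes, satisfiable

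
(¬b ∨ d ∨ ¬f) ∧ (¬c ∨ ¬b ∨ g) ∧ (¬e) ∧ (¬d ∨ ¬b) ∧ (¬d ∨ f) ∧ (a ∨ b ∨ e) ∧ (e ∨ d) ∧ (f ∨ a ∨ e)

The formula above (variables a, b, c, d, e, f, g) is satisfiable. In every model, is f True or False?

True

Suppose f = False.
(¬e) alone gives e = False.
(¬d) alone gives d = False.
Now (d) is unsatisfied and unit — conflict.
So every satisfying assignment has f = True.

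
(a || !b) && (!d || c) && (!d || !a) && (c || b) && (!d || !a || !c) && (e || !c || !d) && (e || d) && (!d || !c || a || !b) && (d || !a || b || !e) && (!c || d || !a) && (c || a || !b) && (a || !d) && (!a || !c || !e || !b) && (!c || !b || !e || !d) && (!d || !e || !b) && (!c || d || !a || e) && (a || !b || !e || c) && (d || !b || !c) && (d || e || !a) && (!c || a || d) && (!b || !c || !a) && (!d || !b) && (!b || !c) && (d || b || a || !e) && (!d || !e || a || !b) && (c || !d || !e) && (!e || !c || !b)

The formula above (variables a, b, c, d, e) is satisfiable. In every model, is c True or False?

Suppose c = true.
From the singleton clause (!b), b = false.
Case d = false:
From the singleton clause (e), e = true.
From the singleton clause (!a), a = false.
Now (a) is unsatisfied and unit — conflict.
Backtrack on d: now try d = true.
From the singleton clause (!a), a = false.
Now (a) is unsatisfied and unit — conflict.
Either choice for d ends in contradiction.
So every satisfying assignment has c = False.

False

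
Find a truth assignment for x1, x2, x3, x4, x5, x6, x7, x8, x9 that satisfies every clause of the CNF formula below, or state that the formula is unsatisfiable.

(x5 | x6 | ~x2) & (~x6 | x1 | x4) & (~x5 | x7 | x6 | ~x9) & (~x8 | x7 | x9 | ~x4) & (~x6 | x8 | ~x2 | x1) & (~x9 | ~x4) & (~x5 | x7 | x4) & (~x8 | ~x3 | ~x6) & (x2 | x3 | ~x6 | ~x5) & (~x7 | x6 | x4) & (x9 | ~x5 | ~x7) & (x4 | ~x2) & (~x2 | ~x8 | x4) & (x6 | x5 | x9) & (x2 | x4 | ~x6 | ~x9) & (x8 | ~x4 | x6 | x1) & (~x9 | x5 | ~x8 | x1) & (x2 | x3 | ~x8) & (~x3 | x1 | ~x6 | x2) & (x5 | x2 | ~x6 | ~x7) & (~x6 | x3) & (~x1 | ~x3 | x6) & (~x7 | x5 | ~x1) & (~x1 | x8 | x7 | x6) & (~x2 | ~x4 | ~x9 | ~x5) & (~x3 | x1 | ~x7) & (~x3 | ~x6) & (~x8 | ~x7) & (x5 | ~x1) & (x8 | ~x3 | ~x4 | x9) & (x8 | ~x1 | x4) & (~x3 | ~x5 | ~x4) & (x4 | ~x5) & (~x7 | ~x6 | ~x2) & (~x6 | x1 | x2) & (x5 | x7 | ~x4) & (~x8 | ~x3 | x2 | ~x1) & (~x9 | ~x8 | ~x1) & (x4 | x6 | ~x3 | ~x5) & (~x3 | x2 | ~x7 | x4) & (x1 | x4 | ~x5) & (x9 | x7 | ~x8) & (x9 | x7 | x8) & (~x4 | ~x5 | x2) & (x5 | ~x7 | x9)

Suppose x9 = 1.
The clause (~x4) is unit, so x4 = 0.
The clause (~x2) is unit, so x2 = 0.
The clause (~x6) is unit, so x6 = 0.
The clause (~x7) is unit, so x7 = 0.
The clause (~x5) is unit, so x5 = 0.
The clause (~x1) is unit, so x1 = 0.
The clause (~x8) is unit, so x8 = 0.
All clauses hold; x3 can take either value.

x1: 0; x2: 0; x3: 0; x4: 0; x5: 0; x6: 0; x7: 0; x8: 0; x9: 1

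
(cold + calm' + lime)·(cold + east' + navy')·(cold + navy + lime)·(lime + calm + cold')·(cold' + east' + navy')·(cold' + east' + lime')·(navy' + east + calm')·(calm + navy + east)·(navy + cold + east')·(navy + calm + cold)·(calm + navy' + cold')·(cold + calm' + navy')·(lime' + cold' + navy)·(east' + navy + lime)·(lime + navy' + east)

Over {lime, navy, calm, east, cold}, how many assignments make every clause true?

3

There are 2^5 = 32 truth assignments over (lime, navy, calm, east, cold).
Split on cold. With cold = 1, the clauses containing cold are satisfied and cold' drops from the rest; 1 of the 2^4 = 16 assignments to the other variables satisfy what remains.
With cold = 0, by the same count on the reduced clause set, 2 assignments work.
Total: 1 + 2 = 3.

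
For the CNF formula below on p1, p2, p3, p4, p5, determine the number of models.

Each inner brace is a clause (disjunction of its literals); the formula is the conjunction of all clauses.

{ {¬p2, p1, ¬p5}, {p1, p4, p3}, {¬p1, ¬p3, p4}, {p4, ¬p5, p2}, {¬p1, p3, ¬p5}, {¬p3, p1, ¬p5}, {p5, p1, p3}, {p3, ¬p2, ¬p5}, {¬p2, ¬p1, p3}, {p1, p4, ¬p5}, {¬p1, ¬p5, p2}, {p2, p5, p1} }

There are 2^5 = 32 truth assignments over (p1, p2, p3, p4, p5).
Split on p5. With p5 = True, the clauses containing p5 are satisfied and ¬p5 drops from the rest; 2 of the 2^4 = 16 assignments to the other variables satisfy what remains.
With p5 = False, by the same count on the reduced clause set, 6 assignments work.
Total: 2 + 6 = 8.

8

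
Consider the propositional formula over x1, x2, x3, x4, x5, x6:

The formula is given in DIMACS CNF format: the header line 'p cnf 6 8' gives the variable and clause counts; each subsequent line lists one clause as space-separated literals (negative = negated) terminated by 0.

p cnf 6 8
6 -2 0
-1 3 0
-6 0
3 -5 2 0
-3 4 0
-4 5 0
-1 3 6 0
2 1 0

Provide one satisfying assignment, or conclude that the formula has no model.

x1=True,  x2=False,  x3=True,  x4=True,  x5=True,  x6=False

The clause (¬x6) is unit, so x6 = False.
The clause (¬x2) is unit, so x2 = False.
The clause (x1) is unit, so x1 = True.
The clause (x3) is unit, so x3 = True.
The clause (x4) is unit, so x4 = True.
The clause (x5) is unit, so x5 = True.
This assignment satisfies each clause.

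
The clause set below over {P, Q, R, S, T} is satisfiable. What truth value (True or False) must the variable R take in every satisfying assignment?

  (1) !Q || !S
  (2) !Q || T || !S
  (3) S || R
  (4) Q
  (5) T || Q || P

True

Suppose R = false.
Unit clause (S) forces S = true.
Unit clause (!Q) forces Q = false.
Now (Q) is unsatisfied and unit — conflict.
So every satisfying assignment has R = True.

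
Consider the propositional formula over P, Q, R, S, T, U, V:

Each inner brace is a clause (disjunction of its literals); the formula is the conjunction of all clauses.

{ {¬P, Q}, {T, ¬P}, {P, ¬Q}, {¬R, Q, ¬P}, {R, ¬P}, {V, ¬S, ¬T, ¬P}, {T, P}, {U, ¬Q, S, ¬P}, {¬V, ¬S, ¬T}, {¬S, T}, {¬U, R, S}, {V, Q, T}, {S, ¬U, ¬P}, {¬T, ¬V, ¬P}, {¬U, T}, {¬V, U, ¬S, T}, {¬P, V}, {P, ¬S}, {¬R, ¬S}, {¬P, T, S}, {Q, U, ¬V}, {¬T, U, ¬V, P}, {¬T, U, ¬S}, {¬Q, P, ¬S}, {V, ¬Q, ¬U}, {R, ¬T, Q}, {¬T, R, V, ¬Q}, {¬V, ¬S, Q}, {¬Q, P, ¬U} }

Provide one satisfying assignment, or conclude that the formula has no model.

Branch on P: set P = False.
From the singleton clause (¬Q), Q = False.
From the singleton clause (T), T = True.
From the singleton clause (¬S), S = False.
From the singleton clause (R), R = True.
Branch on U: set U = True.
All clauses hold; V can take either value.

P=False; Q=False; R=True; S=False; T=True; U=True; V=False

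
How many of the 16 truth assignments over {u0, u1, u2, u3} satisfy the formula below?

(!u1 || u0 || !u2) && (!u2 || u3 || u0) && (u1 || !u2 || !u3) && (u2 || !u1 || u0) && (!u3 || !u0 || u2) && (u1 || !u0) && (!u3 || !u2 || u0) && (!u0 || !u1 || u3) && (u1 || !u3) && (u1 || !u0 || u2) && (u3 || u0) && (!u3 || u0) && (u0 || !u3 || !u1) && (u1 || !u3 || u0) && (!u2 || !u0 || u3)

There are 2^4 = 16 truth assignments over (u0, u1, u2, u3).
Split on u3. With u3 = true, the clauses containing u3 are satisfied and !u3 drops from the rest; 1 of the 2^3 = 8 assignments to the other variables satisfy what remains.
With u3 = false, by the same count on the reduced clause set, 0 assignments work.
(One model: u0=T, u1=T, u2=T, u3=T.)
Total: 1 + 0 = 1.

1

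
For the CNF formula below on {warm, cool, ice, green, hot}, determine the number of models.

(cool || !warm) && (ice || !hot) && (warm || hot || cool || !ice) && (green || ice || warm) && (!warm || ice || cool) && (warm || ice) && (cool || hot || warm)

12

There are 2^5 = 32 truth assignments over (warm, cool, ice, green, hot).
Split on ice. With ice = true, the clauses containing ice are satisfied and !ice drops from the rest; 10 of the 2^4 = 16 assignments to the other variables satisfy what remains.
With ice = false, by the same count on the reduced clause set, 2 assignments work.
(One model: warm=F, cool=F, ice=T, green=F, hot=T.)
Total: 10 + 2 = 12.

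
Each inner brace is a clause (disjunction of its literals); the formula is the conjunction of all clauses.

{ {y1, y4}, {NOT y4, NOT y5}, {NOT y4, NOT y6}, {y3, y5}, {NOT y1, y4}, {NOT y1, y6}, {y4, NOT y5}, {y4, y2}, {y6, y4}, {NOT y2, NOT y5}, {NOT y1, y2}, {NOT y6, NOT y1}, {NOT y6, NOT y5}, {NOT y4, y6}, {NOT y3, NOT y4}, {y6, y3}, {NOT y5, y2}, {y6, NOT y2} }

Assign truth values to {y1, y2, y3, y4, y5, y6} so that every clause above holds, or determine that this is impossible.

Branch on y1: set y1 = true.
(y4) alone gives y4 = true.
(NOT y5) alone gives y5 = false.
(NOT y6) alone gives y6 = false.
That conflicts with the unit clause (y6).
Undo y1 and try y1 = false.
(y4) alone gives y4 = true.
(NOT y5) alone gives y5 = false.
(NOT y6) alone gives y6 = false.
That conflicts with the unit clause (y6).
Neither y1 = true nor y1 = false works.

UNSATISFIABLE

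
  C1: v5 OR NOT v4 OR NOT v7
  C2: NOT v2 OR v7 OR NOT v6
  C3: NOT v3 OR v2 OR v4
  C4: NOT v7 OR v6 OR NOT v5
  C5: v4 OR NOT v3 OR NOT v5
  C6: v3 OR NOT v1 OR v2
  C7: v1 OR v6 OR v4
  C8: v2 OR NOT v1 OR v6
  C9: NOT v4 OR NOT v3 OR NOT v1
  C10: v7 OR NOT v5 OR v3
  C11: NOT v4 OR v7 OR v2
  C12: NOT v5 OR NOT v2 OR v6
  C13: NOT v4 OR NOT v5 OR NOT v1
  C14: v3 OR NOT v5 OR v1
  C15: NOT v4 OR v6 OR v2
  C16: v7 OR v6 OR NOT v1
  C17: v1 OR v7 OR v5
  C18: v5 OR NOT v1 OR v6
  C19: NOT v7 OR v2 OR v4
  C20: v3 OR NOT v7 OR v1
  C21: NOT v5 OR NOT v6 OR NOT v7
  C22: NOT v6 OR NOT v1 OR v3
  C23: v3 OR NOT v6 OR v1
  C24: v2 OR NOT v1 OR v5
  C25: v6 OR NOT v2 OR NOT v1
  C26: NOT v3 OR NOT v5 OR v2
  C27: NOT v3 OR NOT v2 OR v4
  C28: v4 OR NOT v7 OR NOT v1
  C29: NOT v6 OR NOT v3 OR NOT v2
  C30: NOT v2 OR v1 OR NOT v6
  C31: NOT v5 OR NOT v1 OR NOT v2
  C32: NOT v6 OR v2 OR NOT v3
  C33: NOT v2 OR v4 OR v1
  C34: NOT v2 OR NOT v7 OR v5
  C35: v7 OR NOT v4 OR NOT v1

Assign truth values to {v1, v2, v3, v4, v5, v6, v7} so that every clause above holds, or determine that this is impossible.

Branch on v5: set v5 = true.
Branch on v7: set v7 = false.
Unit clause (v3) forces v3 = true.
Unit clause (v4) forces v4 = true.
Unit clause (NOT v1) forces v1 = false.
Unit clause (v2) forces v2 = true.
Unit clause (NOT v6) forces v6 = false.
That conflicts with the unit clause (v6).
So v7 must be the other value — set v7 = true.
Unit clause (v6) forces v6 = true.
That conflicts with the unit clause (NOT v6).
Both values of v7 lead to a conflict.
So v5 must be the other value — set v5 = false.
Branch on v4: set v4 = false.
Branch on v3: set v3 = false.
Branch on v1: set v1 = false.
Unit clause (v6) forces v6 = true.
That conflicts with the unit clause (NOT v6).
So v1 must be the other value — set v1 = true.
Unit clause (v2) forces v2 = true.
Unit clause (v6) forces v6 = true.
That conflicts with the unit clause (NOT v6).
Both values of v1 lead to a conflict.
So v3 must be the other value — set v3 = true.
Unit clause (v2) forces v2 = true.
That conflicts with the unit clause (NOT v2).
Both values of v3 lead to a conflict.
So v4 must be the other value — set v4 = true.
Unit clause (NOT v7) forces v7 = false.
Unit clause (v2) forces v2 = true.
Unit clause (NOT v6) forces v6 = false.
Unit clause (NOT v1) forces v1 = false.
That conflicts with the unit clause (v1).
Both values of v4 lead to a conflict.
Both values of v5 lead to a conflict.

UNSATISFIABLE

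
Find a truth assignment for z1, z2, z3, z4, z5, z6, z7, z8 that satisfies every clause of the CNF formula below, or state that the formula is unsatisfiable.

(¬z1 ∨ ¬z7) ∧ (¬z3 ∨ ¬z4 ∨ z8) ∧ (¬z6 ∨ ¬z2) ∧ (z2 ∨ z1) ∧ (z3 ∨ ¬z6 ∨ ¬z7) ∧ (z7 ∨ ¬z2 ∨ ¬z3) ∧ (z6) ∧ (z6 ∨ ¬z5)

From the singleton clause (z6), z6 = True.
From the singleton clause (¬z2), z2 = False.
From the singleton clause (z1), z1 = True.
From the singleton clause (¬z7), z7 = False.
Suppose z3 = True.
Suppose z4 = True.
From the singleton clause (z8), z8 = True.
Every clause is now satisfied; z5 is unconstrained.

z1: True; z2: False; z3: True; z4: True; z5: True; z6: True; z7: False; z8: True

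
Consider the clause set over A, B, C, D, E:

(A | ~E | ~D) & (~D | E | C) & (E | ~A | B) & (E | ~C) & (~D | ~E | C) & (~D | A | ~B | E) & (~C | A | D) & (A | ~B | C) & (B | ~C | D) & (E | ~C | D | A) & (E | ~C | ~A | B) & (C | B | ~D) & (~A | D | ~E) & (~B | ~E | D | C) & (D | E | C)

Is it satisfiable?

Satisfiable

Case E = 1:
Case A = 1:
From the singleton clause (D), D = 1.
From the singleton clause (C), C = 1.
Every clause is now satisfied; B is unconstrained.
A satisfying assignment: A ↦ 1, B ↦ 1, C ↦ 1, D ↦ 1, E ↦ 1.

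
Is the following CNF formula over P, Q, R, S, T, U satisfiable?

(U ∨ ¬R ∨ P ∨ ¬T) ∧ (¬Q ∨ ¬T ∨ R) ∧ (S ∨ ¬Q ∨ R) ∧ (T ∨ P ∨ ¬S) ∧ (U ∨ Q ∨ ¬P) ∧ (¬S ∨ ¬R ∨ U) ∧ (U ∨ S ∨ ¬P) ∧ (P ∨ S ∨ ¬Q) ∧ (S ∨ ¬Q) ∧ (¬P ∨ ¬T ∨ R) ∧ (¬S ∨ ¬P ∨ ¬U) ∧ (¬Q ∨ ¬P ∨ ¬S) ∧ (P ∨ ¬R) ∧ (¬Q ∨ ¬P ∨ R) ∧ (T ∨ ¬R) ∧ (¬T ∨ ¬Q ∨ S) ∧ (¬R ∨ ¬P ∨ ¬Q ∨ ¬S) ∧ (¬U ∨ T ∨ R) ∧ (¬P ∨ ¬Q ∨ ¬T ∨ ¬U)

Suppose S = True.
Suppose T = True.
Suppose Q = False.
Suppose U = True.
(¬P) alone gives P = False.
(¬R) alone gives R = False.
This assignment satisfies each clause.
A satisfying assignment: P=False,  Q=False,  R=False,  S=True,  T=True,  U=True.

Satisfiable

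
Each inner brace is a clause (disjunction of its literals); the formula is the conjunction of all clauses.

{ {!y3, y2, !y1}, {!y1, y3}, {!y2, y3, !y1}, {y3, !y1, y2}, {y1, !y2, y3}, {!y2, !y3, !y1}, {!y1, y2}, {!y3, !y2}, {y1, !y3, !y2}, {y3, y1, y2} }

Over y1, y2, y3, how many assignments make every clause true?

1

There are 2^3 = 8 truth assignments over (y1, y2, y3).
Check each against the 10 clauses (columns in the order y1, y2, y3):
  F F F  ✗ fails (y3 || y1 || y2)
  F F T  ✓ satisfies all
  F T F  ✗ fails (y1 || !y2 || y3)
  F T T  ✗ fails (!y3 || !y2)
  T F F  ✗ fails (!y1 || y3)
  T F T  ✗ fails (!y3 || y2 || !y1)
  T T F  ✗ fails (!y1 || y3)
  T T T  ✗ fails (!y2 || !y3 || !y1)
1 of the 8 rows is a model.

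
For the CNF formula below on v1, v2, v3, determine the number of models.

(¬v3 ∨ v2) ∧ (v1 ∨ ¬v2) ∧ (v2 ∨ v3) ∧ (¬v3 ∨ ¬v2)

1

There are 2^3 = 8 truth assignments over (v1, v2, v3).
Check each against the 4 clauses (columns in the order v1, v2, v3):
  F F F  ✗ fails (v2 ∨ v3)
  F F T  ✗ fails (¬v3 ∨ v2)
  F T F  ✗ fails (v1 ∨ ¬v2)
  F T T  ✗ fails (v1 ∨ ¬v2)
  T F F  ✗ fails (v2 ∨ v3)
  T F T  ✗ fails (¬v3 ∨ v2)
  T T F  ✓ satisfies all
  T T T  ✗ fails (¬v3 ∨ ¬v2)
1 of the 8 rows is a model.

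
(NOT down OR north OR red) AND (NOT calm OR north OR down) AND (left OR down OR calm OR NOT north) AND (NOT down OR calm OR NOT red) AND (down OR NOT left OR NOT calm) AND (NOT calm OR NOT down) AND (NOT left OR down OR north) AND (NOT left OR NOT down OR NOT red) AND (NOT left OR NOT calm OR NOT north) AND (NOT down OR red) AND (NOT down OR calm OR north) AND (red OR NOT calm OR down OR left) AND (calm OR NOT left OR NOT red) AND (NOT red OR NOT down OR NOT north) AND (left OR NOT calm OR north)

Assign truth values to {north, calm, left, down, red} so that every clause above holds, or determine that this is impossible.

north ↦ false,  calm ↦ false,  left ↦ false,  down ↦ false,  red ↦ true

Branch on calm: set calm = false.
Branch on down: set down = false.
Branch on left: set left = false.
The clause (NOT north) is unit, so north = false.
Every clause is now satisfied; red is unconstrained.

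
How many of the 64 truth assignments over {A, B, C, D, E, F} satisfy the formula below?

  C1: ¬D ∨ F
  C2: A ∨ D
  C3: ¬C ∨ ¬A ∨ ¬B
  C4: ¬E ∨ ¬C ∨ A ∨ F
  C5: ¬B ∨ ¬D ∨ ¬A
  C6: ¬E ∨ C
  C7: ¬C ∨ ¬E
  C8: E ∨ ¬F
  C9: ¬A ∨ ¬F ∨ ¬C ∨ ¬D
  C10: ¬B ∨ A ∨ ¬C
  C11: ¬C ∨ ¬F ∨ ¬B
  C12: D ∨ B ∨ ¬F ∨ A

There are 2^6 = 64 truth assignments over (A, B, C, D, E, F).
Split on D. With D = True, the clauses containing D are satisfied and ¬D drops from the rest; 0 of the 2^5 = 32 assignments to the other variables satisfy what remains.
With D = False, by the same count on the reduced clause set, 3 assignments work.
(One model: A=T, B=F, C=F, D=F, E=F, F=F.)
Total: 0 + 3 = 3.

3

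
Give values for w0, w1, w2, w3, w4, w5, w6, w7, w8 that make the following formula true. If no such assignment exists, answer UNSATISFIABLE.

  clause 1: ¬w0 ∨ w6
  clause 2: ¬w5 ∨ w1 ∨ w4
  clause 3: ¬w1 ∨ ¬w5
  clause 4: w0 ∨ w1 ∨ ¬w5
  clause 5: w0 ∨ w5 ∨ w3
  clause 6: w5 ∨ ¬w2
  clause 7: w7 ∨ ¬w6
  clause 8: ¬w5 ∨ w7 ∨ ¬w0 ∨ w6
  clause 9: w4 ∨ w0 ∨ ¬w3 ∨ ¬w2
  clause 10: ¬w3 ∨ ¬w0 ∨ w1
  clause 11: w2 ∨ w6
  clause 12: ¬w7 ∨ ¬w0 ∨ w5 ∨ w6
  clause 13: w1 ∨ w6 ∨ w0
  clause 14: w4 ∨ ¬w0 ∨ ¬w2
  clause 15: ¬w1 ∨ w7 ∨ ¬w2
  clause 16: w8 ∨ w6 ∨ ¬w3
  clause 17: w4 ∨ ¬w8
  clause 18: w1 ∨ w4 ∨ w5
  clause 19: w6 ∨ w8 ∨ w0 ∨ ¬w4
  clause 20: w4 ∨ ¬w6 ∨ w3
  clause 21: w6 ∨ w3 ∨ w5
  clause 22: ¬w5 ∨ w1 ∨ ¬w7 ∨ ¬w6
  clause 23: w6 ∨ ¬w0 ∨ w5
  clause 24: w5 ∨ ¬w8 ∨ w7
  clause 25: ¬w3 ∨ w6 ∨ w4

Branch on w0: set w0 = True.
The clause (w6) is unit, so w6 = True.
The clause (w7) is unit, so w7 = True.
Branch on w1: set w1 = False.
The clause (¬w3) is unit, so w3 = False.
The clause (w4) is unit, so w4 = True.
The clause (¬w5) is unit, so w5 = False.
The clause (¬w2) is unit, so w2 = False.
All clauses hold; w8 can take either value.

w0: True; w1: False; w2: False; w3: False; w4: True; w5: False; w6: True; w7: True; w8: False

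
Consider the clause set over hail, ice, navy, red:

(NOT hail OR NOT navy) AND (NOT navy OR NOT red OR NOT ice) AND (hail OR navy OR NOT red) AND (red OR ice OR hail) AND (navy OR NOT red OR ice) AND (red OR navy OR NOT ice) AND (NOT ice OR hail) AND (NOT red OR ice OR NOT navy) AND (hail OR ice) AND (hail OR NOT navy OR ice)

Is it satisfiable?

Yes, satisfiable

Case hail = true:
The clause (NOT navy) is unit, so navy = false.
Case red = true:
The clause (ice) is unit, so ice = true.
This assignment satisfies each clause.
A satisfying assignment: hail: true; ice: true; navy: false; red: true.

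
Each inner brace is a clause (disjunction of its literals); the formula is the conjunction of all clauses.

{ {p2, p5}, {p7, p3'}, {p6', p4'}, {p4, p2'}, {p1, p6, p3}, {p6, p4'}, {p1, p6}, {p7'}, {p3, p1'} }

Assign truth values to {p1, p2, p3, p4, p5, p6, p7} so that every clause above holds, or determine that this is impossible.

The clause (p7') is unit, so p7 = 0.
The clause (p3') is unit, so p3 = 0.
The clause (p1') is unit, so p1 = 0.
The clause (p6) is unit, so p6 = 1.
The clause (p4') is unit, so p4 = 0.
The clause (p2') is unit, so p2 = 0.
The clause (p5) is unit, so p5 = 1.
All clauses are satisfied.

p1: 0, p2: 0, p3: 0, p4: 0, p5: 1, p6: 1, p7: 0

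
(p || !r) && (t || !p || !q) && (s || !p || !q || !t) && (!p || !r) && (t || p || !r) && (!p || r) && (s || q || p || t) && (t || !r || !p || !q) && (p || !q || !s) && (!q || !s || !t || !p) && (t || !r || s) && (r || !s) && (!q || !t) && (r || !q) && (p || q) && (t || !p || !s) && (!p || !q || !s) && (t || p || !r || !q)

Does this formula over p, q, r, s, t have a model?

Unsatisfiable

Try p = true.
The clause (!r) is unit, so r = false.
But (r) is also a unit clause — contradiction.
That branch fails; take p = false instead.
The clause (!r) is unit, so r = false.
The clause (!s) is unit, so s = false.
The clause (!q) is unit, so q = false.
But (q) is also a unit clause — contradiction.
Both values of p lead to a conflict.
No assignment satisfies every clause.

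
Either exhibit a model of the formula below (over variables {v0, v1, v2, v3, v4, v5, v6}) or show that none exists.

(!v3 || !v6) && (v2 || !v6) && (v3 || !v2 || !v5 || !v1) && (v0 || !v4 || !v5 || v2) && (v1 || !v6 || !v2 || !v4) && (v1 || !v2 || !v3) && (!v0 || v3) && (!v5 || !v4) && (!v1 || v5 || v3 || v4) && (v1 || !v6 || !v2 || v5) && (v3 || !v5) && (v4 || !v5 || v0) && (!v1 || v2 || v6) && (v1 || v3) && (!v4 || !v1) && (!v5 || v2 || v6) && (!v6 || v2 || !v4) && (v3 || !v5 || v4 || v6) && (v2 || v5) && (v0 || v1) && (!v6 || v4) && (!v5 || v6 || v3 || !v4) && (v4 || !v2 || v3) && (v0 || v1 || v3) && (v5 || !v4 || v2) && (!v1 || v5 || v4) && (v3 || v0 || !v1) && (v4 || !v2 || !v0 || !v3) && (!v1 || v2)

UNSATISFIABLE

Suppose v3 = false.
Unit clause (!v0) forces v0 = false.
Unit clause (!v5) forces v5 = false.
Unit clause (v1) forces v1 = true.
That conflicts with the unit clause (!v1).
So v3 must be the other value — set v3 = true.
Unit clause (!v6) forces v6 = false.
Suppose v1 = true.
Unit clause (v2) forces v2 = true.
Unit clause (!v4) forces v4 = false.
Unit clause (v5) forces v5 = true.
Unit clause (v0) forces v0 = true.
That conflicts with the unit clause (!v0).
So v1 must be the other value — set v1 = false.
Unit clause (!v2) forces v2 = false.
Unit clause (!v5) forces v5 = false.
That conflicts with the unit clause (v5).
Either choice for v1 ends in contradiction.
Either choice for v3 ends in contradiction.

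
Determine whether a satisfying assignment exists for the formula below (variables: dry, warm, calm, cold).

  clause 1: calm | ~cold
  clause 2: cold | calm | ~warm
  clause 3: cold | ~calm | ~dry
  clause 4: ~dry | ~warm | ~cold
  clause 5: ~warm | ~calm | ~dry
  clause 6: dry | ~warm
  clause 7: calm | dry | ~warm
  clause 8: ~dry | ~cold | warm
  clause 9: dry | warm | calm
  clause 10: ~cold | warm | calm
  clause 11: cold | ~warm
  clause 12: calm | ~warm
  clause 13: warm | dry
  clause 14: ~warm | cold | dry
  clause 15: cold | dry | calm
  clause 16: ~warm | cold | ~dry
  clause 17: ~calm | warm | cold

Satisfiable

Try calm = 0.
(~cold) alone gives cold = 0.
(~warm) alone gives warm = 0.
(dry) alone gives dry = 1.
This assignment satisfies each clause.
A satisfying assignment: dry ↦ 1,  warm ↦ 0,  calm ↦ 0,  cold ↦ 0.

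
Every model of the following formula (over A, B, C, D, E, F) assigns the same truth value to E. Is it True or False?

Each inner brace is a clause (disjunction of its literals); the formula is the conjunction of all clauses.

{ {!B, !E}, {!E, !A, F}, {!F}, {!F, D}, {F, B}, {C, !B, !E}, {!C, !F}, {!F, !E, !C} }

False

Suppose E = true.
Unit clause (!B) forces B = false.
Unit clause (!F) forces F = false.
Now (F) is unsatisfied and unit — conflict.
So every satisfying assignment has E = False.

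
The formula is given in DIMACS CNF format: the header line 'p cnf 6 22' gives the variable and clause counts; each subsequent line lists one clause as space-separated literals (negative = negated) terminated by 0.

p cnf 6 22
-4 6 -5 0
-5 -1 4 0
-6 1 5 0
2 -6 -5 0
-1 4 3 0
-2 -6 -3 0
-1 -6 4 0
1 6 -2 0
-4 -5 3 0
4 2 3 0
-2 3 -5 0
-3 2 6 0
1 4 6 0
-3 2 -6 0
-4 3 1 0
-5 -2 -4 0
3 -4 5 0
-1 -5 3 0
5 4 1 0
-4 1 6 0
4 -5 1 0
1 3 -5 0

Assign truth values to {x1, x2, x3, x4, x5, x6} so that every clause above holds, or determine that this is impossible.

x1: True,  x2: True,  x3: True,  x4: True,  x5: False,  x6: False

Branch on x4: set x4 = True.
Branch on x6: set x6 = False.
Unit clause (¬x5) forces x5 = False.
Unit clause (x3) forces x3 = True.
Unit clause (x2) forces x2 = True.
Unit clause (x1) forces x1 = True.
Every clause now holds.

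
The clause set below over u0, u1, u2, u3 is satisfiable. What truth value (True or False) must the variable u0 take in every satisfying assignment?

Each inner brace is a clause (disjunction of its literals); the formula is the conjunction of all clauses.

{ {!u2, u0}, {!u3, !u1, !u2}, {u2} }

True

Suppose u0 = false.
Unit clause (!u2) forces u2 = false.
But (u2) is also a unit clause — contradiction.
So every satisfying assignment has u0 = True.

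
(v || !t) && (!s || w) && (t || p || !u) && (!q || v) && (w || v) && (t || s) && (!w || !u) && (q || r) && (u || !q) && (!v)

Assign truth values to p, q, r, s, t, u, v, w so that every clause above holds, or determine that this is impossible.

From the singleton clause (!v), v = false.
From the singleton clause (!t), t = false.
From the singleton clause (!q), q = false.
From the singleton clause (w), w = true.
From the singleton clause (s), s = true.
From the singleton clause (!u), u = false.
From the singleton clause (r), r = true.
Every clause is now satisfied; p is unconstrained.

p: true; q: false; r: true; s: true; t: false; u: false; v: false; w: true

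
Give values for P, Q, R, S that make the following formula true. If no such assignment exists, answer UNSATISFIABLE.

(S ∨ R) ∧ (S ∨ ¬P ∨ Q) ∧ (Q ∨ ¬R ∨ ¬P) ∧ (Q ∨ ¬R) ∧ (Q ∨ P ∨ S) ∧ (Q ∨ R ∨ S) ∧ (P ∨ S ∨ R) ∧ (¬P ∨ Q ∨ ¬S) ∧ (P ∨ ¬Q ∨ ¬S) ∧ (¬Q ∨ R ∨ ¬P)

P=False; Q=False; R=False; S=True

Case S = True:
Case Q = False:
From the singleton clause (¬R), R = False.
From the singleton clause (¬P), P = False.
All clauses are satisfied.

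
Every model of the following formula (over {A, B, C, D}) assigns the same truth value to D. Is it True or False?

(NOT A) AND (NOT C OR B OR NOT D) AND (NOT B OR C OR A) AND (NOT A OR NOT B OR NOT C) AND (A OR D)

Suppose D = false.
Unit clause (NOT A) forces A = false.
That conflicts with the unit clause (A).
So every satisfying assignment has D = True.

True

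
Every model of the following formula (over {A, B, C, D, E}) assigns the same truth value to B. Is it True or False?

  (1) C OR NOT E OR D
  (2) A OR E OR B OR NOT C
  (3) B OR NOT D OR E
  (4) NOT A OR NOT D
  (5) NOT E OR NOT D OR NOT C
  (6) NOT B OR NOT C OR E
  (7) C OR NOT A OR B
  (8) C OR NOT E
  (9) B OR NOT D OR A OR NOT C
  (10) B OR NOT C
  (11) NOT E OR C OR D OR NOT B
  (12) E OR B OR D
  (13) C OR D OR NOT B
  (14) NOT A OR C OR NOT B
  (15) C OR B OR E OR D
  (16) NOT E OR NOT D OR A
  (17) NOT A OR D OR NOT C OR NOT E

True

Suppose B = false.
The clause (NOT C) is unit, so C = false.
The clause (NOT A) is unit, so A = false.
The clause (NOT E) is unit, so E = false.
The clause (NOT D) is unit, so D = false.
Now (D) is unsatisfied and unit — conflict.
So every satisfying assignment has B = True.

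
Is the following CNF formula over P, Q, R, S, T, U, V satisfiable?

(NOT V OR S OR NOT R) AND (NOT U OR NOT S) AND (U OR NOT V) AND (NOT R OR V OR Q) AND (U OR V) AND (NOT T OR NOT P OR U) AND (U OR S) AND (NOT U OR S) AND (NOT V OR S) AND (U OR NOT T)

Suppose U = false.
From the singleton clause (NOT V), V = false.
Now (V) is unsatisfied and unit — conflict.
Backtrack on U: now try U = true.
From the singleton clause (NOT S), S = false.
Now (S) is unsatisfied and unit — conflict.
Neither U = true nor U = false works.
No assignment satisfies every clause.

Unsatisfiable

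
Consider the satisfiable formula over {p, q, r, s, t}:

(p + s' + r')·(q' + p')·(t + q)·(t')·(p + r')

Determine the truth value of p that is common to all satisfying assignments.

Suppose p = 1.
From the singleton clause (q'), q = 0.
From the singleton clause (t), t = 1.
That conflicts with the unit clause (t').
So every satisfying assignment has p = False.

False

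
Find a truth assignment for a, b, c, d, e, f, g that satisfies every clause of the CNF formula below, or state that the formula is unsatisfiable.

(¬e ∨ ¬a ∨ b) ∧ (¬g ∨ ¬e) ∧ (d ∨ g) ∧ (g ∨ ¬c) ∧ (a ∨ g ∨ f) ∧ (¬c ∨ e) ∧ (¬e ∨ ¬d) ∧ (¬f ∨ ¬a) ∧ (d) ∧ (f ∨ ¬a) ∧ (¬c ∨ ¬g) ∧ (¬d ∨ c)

UNSATISFIABLE

Unit clause (d) forces d = True.
Unit clause (¬e) forces e = False.
Unit clause (¬c) forces c = False.
But (c) is also a unit clause — contradiction.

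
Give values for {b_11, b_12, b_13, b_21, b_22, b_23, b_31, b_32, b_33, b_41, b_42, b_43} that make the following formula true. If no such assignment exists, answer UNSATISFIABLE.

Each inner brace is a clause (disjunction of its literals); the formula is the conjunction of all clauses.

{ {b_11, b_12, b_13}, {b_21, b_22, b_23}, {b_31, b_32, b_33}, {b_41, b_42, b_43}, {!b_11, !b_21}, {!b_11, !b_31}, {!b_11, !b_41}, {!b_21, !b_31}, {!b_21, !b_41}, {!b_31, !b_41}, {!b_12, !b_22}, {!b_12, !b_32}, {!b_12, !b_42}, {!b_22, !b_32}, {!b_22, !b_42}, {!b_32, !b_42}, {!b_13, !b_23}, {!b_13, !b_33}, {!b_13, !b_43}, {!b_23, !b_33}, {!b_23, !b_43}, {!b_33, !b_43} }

Branch on b_11: set b_11 = false.
Branch on b_12: set b_12 = true.
From the singleton clause (!b_22), b_22 = false.
From the singleton clause (!b_32), b_32 = false.
From the singleton clause (!b_42), b_42 = false.
Branch on b_21: set b_21 = true.
From the singleton clause (!b_31), b_31 = false.
From the singleton clause (b_33), b_33 = true.
From the singleton clause (!b_41), b_41 = false.
From the singleton clause (b_43), b_43 = true.
Now (!b_43) is unsatisfied and unit — conflict.
Backtrack on b_21: now try b_21 = false.
From the singleton clause (b_23), b_23 = true.
From the singleton clause (!b_13), b_13 = false.
From the singleton clause (!b_33), b_33 = false.
From the singleton clause (b_31), b_31 = true.
From the singleton clause (!b_41), b_41 = false.
From the singleton clause (b_43), b_43 = true.
Now (!b_43) is unsatisfied and unit — conflict.
Both values of b_21 lead to a conflict.
Backtrack on b_12: now try b_12 = false.
From the singleton clause (b_13), b_13 = true.
From the singleton clause (!b_23), b_23 = false.
From the singleton clause (!b_33), b_33 = false.
From the singleton clause (!b_43), b_43 = false.
Branch on b_21: set b_21 = true.
From the singleton clause (!b_31), b_31 = false.
From the singleton clause (b_32), b_32 = true.
From the singleton clause (!b_41), b_41 = false.
From the singleton clause (b_42), b_42 = true.
Now (!b_42) is unsatisfied and unit — conflict.
Backtrack on b_21: now try b_21 = false.
From the singleton clause (b_22), b_22 = true.
From the singleton clause (!b_32), b_32 = false.
From the singleton clause (b_31), b_31 = true.
From the singleton clause (!b_41), b_41 = false.
From the singleton clause (b_42), b_42 = true.
Now (!b_42) is unsatisfied and unit — conflict.
Both values of b_21 lead to a conflict.
Both values of b_12 lead to a conflict.
Backtrack on b_11: now try b_11 = true.
From the singleton clause (!b_21), b_21 = false.
From the singleton clause (!b_31), b_31 = false.
From the singleton clause (!b_41), b_41 = false.
Branch on b_22: set b_22 = true.
From the singleton clause (!b_12), b_12 = false.
From the singleton clause (!b_32), b_32 = false.
From the singleton clause (b_33), b_33 = true.
From the singleton clause (!b_42), b_42 = false.
From the singleton clause (b_43), b_43 = true.
Now (!b_43) is unsatisfied and unit — conflict.
Backtrack on b_22: now try b_22 = false.
From the singleton clause (b_23), b_23 = true.
From the singleton clause (!b_13), b_13 = false.
From the singleton clause (!b_33), b_33 = false.
From the singleton clause (b_32), b_32 = true.
From the singleton clause (!b_12), b_12 = false.
From the singleton clause (!b_42), b_42 = false.
From the singleton clause (b_43), b_43 = true.
Now (!b_43) is unsatisfied and unit — conflict.
Both values of b_22 lead to a conflict.
Both values of b_11 lead to a conflict.

UNSATISFIABLE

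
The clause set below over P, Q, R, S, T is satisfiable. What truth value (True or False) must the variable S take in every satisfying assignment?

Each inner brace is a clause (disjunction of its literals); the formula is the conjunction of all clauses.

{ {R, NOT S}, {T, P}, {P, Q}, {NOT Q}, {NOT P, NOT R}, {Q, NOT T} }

Suppose S = true.
The clause (R) is unit, so R = true.
The clause (NOT Q) is unit, so Q = false.
The clause (P) is unit, so P = true.
That conflicts with the unit clause (NOT P).
So every satisfying assignment has S = False.

False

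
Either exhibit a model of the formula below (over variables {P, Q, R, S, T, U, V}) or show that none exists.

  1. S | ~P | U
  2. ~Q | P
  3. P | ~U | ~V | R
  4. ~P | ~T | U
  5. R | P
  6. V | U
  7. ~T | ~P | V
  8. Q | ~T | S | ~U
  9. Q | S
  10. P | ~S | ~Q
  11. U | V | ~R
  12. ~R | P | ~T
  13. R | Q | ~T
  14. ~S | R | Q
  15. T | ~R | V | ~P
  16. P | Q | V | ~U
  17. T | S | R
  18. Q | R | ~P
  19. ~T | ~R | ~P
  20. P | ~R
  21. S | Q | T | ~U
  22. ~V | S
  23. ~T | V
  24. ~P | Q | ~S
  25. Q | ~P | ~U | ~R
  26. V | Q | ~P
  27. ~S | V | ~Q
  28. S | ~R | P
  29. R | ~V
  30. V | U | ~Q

P=1; Q=1; R=1; S=1; T=0; U=0; V=1

Case Q = 1:
From the singleton clause (P), P = 1.
Case S = 1:
From the singleton clause (V), V = 1.
From the singleton clause (R), R = 1.
From the singleton clause (~T), T = 0.
Every clause is now satisfied; U is unconstrained.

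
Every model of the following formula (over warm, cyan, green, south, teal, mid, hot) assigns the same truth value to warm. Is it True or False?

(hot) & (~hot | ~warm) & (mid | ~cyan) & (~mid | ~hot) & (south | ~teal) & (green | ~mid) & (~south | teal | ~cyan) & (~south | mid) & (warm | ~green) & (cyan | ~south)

False

Suppose warm = 1.
(hot) alone gives hot = 1.
Now (~hot) is unsatisfied and unit — conflict.
So every satisfying assignment has warm = False.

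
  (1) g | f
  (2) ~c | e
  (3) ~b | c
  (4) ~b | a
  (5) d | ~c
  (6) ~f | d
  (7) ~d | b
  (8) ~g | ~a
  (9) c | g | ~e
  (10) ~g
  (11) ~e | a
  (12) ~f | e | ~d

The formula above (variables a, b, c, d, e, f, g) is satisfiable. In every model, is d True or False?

True

Suppose d = 0.
(~c) alone gives c = 0.
(~b) alone gives b = 0.
(~f) alone gives f = 0.
(g) alone gives g = 1.
That conflicts with the unit clause (~g).
So every satisfying assignment has d = True.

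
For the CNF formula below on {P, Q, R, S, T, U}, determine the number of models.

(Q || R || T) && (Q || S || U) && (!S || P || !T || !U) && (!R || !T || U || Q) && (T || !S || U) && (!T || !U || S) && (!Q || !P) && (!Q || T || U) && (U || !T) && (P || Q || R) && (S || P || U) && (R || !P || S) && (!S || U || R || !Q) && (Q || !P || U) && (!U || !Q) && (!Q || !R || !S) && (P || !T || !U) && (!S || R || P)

6

There are 2^6 = 64 truth assignments over (P, Q, R, S, T, U).
Split on R. With R = true, the clauses containing R are satisfied and !R drops from the rest; 5 of the 2^5 = 32 assignments to the other variables satisfy what remains.
With R = false, by the same count on the reduced clause set, 1 assignment works.
Total: 5 + 1 = 6.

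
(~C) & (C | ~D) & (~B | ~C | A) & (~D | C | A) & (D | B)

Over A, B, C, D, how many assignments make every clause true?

There are 2^4 = 16 truth assignments over (A, B, C, D).
Check each against the 5 clauses (columns in the order A, B, C, D):
  F F F F  ✗ fails (D | B)
  F F F T  ✗ fails (C | ~D)
  F F T F  ✗ fails (~C)
  F F T T  ✗ fails (~C)
  F T F F  ✓ satisfies all
  F T F T  ✗ fails (C | ~D)
  F T T F  ✗ fails (~C)
  F T T T  ✗ fails (~C)
  T F F F  ✗ fails (D | B)
  T F F T  ✗ fails (C | ~D)
  T F T F  ✗ fails (~C)
  T F T T  ✗ fails (~C)
  T T F F  ✓ satisfies all
  T T F T  ✗ fails (C | ~D)
  T T T F  ✗ fails (~C)
  T T T T  ✗ fails (~C)
2 of the 16 rows are models.

2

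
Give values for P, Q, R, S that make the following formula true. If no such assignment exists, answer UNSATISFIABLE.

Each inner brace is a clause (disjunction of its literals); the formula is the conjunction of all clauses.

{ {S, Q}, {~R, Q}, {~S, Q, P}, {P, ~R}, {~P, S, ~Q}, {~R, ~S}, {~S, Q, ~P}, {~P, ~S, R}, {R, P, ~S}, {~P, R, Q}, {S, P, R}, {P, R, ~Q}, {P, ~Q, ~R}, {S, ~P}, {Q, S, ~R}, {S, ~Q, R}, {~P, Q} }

Try S = 1.
(~R) alone gives R = 0.
(~P) alone gives P = 0.
That conflicts with the unit clause (P).
That branch fails; take S = 0 instead.
(Q) alone gives Q = 1.
(~P) alone gives P = 0.
(~R) alone gives R = 0.
That conflicts with the unit clause (R).
Neither S = 1 nor S = 0 works.

UNSATISFIABLE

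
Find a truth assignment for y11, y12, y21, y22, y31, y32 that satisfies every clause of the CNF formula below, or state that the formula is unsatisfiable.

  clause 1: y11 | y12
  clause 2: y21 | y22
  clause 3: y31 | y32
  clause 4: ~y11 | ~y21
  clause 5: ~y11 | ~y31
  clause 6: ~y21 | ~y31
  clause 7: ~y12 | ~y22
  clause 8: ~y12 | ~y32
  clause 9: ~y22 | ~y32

UNSATISFIABLE

Case y11 = 1:
From the singleton clause (~y21), y21 = 0.
From the singleton clause (y22), y22 = 1.
From the singleton clause (~y31), y31 = 0.
From the singleton clause (y32), y32 = 1.
That conflicts with the unit clause (~y32).
Undo y11 and try y11 = 0.
From the singleton clause (y12), y12 = 1.
From the singleton clause (~y22), y22 = 0.
From the singleton clause (y21), y21 = 1.
From the singleton clause (~y31), y31 = 0.
From the singleton clause (y32), y32 = 1.
That conflicts with the unit clause (~y32).
Neither y11 = 1 nor y11 = 0 works.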